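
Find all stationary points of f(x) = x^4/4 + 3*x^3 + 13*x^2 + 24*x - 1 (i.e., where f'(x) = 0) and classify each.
f'(x) = x^3 + 9*x^2 + 26*x + 24

Solve f'(x) = 0:
  Factor: x^3 + 9*x^2 + 26*x + 24 = (x + 2)*(x + 3)*(x + 4) = 0.
  ⇒ x = -4, -3, -2

f''(x) = 3*x^2 + 18*x + 26
Second-derivative test at each critical point:
  f''(-4) = 2 > 0 → local minimum
  f''(-3) = -1 < 0 → local maximum
  f''(-2) = 2 > 0 → local minimum

Critical points: x = -4 (local minimum); x = -3 (local maximum); x = -2 (local minimum)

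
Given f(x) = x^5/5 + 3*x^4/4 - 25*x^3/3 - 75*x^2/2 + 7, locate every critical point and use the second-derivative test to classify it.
f'(x) = x*(x^3 + 3*x^2 - 25*x - 75)

Solve f'(x) = 0:
  Factor: x^4 + 3*x^3 - 25*x^2 - 75*x = x*(x - 5)*(x + 3)*(x + 5) = 0.
  ⇒ x = -5, -3, 0, 5

f''(x) = 4*x^3 + 9*x^2 - 50*x - 75
Second-derivative test at each critical point:
  f''(-5) = -100 < 0 → local maximum
  f''(-3) = 48 > 0 → local minimum
  f''(0) = -75 < 0 → local maximum
  f''(5) = 400 > 0 → local minimum

Critical points: x = -5 (local maximum); x = -3 (local minimum); x = 0 (local maximum); x = 5 (local minimum)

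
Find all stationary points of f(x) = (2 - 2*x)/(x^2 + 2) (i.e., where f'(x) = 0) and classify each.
f'(x) = 2*(-x^2 + 2*x*(x - 1) - 2)/(x^2 + 2)^2

Solve f'(x) = 0:
  f'(x) = 2*(x^2 - 2*x - 2)/(x^2 + 2)^2; the denominator is positive wherever f is defined, so f'(x) = 0 ⇔ 2*x^2 - 4*x - 4 = 0.
  Factor: 2*x^2 - 4*x - 4 = 2*(x^2 - 2*x - 2); x^2 - 2*x - 2 = 0 has no rational roots; quadratic formula: x = (2 ± √12)/2.
  ⇒ x = 1 - sqrt(3) ≈ -0.7321, 1 + sqrt(3) ≈ 2.7321

f''(x) = 4*(4*x^2*(1 - x) + (3*x - 1)*(x^2 + 2))/(x^2 + 2)^3
Second-derivative test at each critical point:
  f''(-0.7321) = -1.0774 < 0 → local maximum
  f''(2.7321) = 0.0774 > 0 → local minimum

Critical points: x = 1 - sqrt(3) ≈ -0.7321 (local maximum); x = 1 + sqrt(3) ≈ 2.7321 (local minimum)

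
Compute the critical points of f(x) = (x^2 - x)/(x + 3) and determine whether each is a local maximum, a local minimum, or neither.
f'(x) = (x^2 + 6*x - 3)/(x^2 + 6*x + 9)

Solve f'(x) = 0:
  f'(x) = (x^2 + 6*x - 3)/(x + 3)^2; the denominator is positive wherever f is defined, so f'(x) = 0 ⇔ x^2 + 6*x - 3 = 0.
  x^2 + 6*x - 3 = 0 has no rational roots; quadratic formula: x = (-6 ± √48)/2.
  ⇒ x = -2*sqrt(3) - 3 ≈ -6.4641, -3 + 2*sqrt(3) ≈ 0.4641

f''(x) = 24/(x^3 + 9*x^2 + 27*x + 27)
Second-derivative test at each critical point:
  f''(-6.4641) = -0.5774 < 0 → local maximum
  f''(0.4641) = 0.5774 > 0 → local minimum

Critical points: x = -2*sqrt(3) - 3 ≈ -6.4641 (local maximum); x = -3 + 2*sqrt(3) ≈ 0.4641 (local minimum)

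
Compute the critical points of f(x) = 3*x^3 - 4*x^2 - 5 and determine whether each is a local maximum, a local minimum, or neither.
f'(x) = x*(9*x - 8)

Solve f'(x) = 0:
  Factor: 9*x^2 - 8*x = x*(9*x - 8) = 0.
  ⇒ x = 0, 8/9

f''(x) = 18*x - 8
Second-derivative test at each critical point:
  f''(0) = -8 < 0 → local maximum
  f''(8/9) = 8 > 0 → local minimum

Critical points: x = 0 (local maximum); x = 8/9 (local minimum)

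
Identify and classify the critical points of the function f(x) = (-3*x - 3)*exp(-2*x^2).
f'(x) = 3*(4*x*(x + 1) - 1)*exp(-2*x^2)

Solve f'(x) = 0:
  f'(x) = (12*x^2 + 12*x - 3)·exp(-2*x^2) and exp(-2*x^2) > 0 for every x, so f'(x) = 0 ⇔ 12*x^2 + 12*x - 3 = 0.
  Factor: 12*x^2 + 12*x - 3 = 3*(4*x^2 + 4*x - 1); 4*x^2 + 4*x - 1 = 0 has no rational roots; quadratic formula: x = (-4 ± √32)/8.
  ⇒ x = -sqrt(2)/2 - 1/2 ≈ -1.2071, -1/2 + sqrt(2)/2 ≈ 0.2071

f''(x) = 12*(-4*x^2*(x + 1) + 3*x + 1)*exp(-2*x^2)
Second-derivative test at each critical point:
  f''(-1.2071) = -0.9206 < 0 → local maximum
  f''(0.2071) = 15.5754 > 0 → local minimum

Critical points: x = -sqrt(2)/2 - 1/2 ≈ -1.2071 (local maximum); x = -1/2 + sqrt(2)/2 ≈ 0.2071 (local minimum)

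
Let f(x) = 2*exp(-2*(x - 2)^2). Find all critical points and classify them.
f'(x) = 8*(2 - x)*exp(-2*(x - 2)^2)

Solve f'(x) = 0:
  f'(x) = (16 - 8*x)·exp(-2*(x - 2)^2) and exp(-2*(x - 2)^2) > 0 for every x, so f'(x) = 0 ⇔ 16 - 8*x = 0.
  Factor: 16 - 8*x = -8*(x - 2) = 0.
  ⇒ x = 2

f''(x) = 8*(4*(x - 2)^2 - 1)*exp(-2*(x - 2)^2)
Second-derivative test at each critical point:
  f''(2) = -8 < 0 → local maximum

Critical points: x = 2 (local maximum)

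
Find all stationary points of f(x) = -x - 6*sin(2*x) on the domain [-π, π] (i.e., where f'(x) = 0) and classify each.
f'(x) = 24*sin(x)^2 - 13

Solve f'(x) = 0 on [-π, π]:
  f'(x) = 0 ⇔ cos(2*x) = -1/12, i.e. 2*x = ±arccos(-1/12) + 2nπ; keep the solutions lying in [-π, π].
  ⇒ x = -pi + acos(-1/12)/2 ≈ -2.3145, -acos(-1/12)/2 ≈ -0.8271, acos(-1/12)/2 ≈ 0.8271, pi - acos(-1/12)/2 ≈ 2.3145

f''(x) = 24*sin(2*x)
Second-derivative test at each critical point:
  f''(-2.3145) = 23.9165 > 0 → local minimum
  f''(-0.8271) = -23.9165 < 0 → local maximum
  f''(0.8271) = 23.9165 > 0 → local minimum
  f''(2.3145) = -23.9165 < 0 → local maximum

Critical points: x = -pi + acos(-1/12)/2 ≈ -2.3145 (local minimum); x = -acos(-1/12)/2 ≈ -0.8271 (local maximum); x = acos(-1/12)/2 ≈ 0.8271 (local minimum); x = pi - acos(-1/12)/2 ≈ 2.3145 (local maximum)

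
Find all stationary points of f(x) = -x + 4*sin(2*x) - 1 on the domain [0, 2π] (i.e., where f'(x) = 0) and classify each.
f'(x) = 8*cos(2*x) - 1

Solve f'(x) = 0 on [0, 2π]:
  f'(x) = 0 ⇔ cos(2*x) = 1/8, i.e. 2*x = ±arccos(1/8) + 2nπ; keep the solutions lying in [0, 2π].
  ⇒ x = acos(1/8)/2 ≈ 0.7227, pi - acos(1/8)/2 ≈ 2.4189, acos(1/8)/2 + pi ≈ 3.8643, -acos(1/8)/2 + 2*pi ≈ 5.5605

f''(x) = -16*sin(2*x)
Second-derivative test at each critical point:
  f''(0.7227) = -15.8745 < 0 → local maximum
  f''(2.4189) = 15.8745 > 0 → local minimum
  f''(3.8643) = -15.8745 < 0 → local maximum
  f''(5.5605) = 15.8745 > 0 → local minimum

Critical points: x = acos(1/8)/2 ≈ 0.7227 (local maximum); x = pi - acos(1/8)/2 ≈ 2.4189 (local minimum); x = acos(1/8)/2 + pi ≈ 3.8643 (local maximum); x = -acos(1/8)/2 + 2*pi ≈ 5.5605 (local minimum)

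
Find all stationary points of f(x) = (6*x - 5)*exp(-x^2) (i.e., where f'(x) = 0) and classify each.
f'(x) = 2*(-x*(6*x - 5) + 3)*exp(-x^2)

Solve f'(x) = 0:
  f'(x) = (-12*x^2 + 10*x + 6)·exp(-x^2) and exp(-x^2) > 0 for every x, so f'(x) = 0 ⇔ -12*x^2 + 10*x + 6 = 0.
  Factor: -12*x^2 + 10*x + 6 = -2*(6*x^2 - 5*x - 3); 6*x^2 - 5*x - 3 = 0 has no rational roots; quadratic formula: x = (5 ± √97)/12.
  ⇒ x = 5/12 - sqrt(97)/12 ≈ -0.4041, 5/12 + sqrt(97)/12 ≈ 1.2374

f''(x) = 2*(2*x^2*(6*x - 5) - 18*x + 5)*exp(-x^2)
Second-derivative test at each critical point:
  f''(-0.4041) = 16.7304 > 0 → local minimum
  f''(1.2374) = -4.2603 < 0 → local maximum

Critical points: x = 5/12 - sqrt(97)/12 ≈ -0.4041 (local minimum); x = 5/12 + sqrt(97)/12 ≈ 1.2374 (local maximum)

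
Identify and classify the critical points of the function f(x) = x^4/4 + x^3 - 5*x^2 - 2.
f'(x) = x*(x^2 + 3*x - 10)

Solve f'(x) = 0:
  Factor: x^3 + 3*x^2 - 10*x = x*(x - 2)*(x + 5) = 0.
  ⇒ x = -5, 0, 2

f''(x) = 3*x^2 + 6*x - 10
Second-derivative test at each critical point:
  f''(-5) = 35 > 0 → local minimum
  f''(0) = -10 < 0 → local maximum
  f''(2) = 14 > 0 → local minimum

Critical points: x = -5 (local minimum); x = 0 (local maximum); x = 2 (local minimum)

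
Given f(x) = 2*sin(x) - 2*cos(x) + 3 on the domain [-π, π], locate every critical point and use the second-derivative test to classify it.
f'(x) = 2*sqrt(2)*sin(x + pi/4)

Solve f'(x) = 0 on [-π, π]:
  f'(x) = 0 ⇔ 2*cos(x) = -2*sin(x) ⇔ tan(x) = -1, i.e. x = arctan(-1) + nπ; keep the solutions lying in [-π, π].
  ⇒ x = -pi/4 ≈ -0.7854, 3*pi/4 ≈ 2.3562

f''(x) = 2*sqrt(2)*cos(x + pi/4)
Second-derivative test at each critical point:
  f''(-0.7854) = 2.8284 > 0 → local minimum
  f''(2.3562) = -2.8284 < 0 → local maximum

Critical points: x = -pi/4 ≈ -0.7854 (local minimum); x = 3*pi/4 ≈ 2.3562 (local maximum)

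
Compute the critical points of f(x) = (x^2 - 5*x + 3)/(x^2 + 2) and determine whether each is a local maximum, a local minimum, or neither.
f'(x) = (5*x^2 - 2*x - 10)/(x^4 + 4*x^2 + 4)

Solve f'(x) = 0:
  f'(x) = (5*x^2 - 2*x - 10)/(x^2 + 2)^2; the denominator is positive wherever f is defined, so f'(x) = 0 ⇔ 5*x^2 - 2*x - 10 = 0.
  5*x^2 - 2*x - 10 = 0 has no rational roots; quadratic formula: x = (2 ± √204)/10.
  ⇒ x = 1/5 - sqrt(51)/5 ≈ -1.2283, 1/5 + sqrt(51)/5 ≈ 1.6283

f''(x) = 2*(-5*x^3 + 3*x^2 + 30*x - 2)/(x^6 + 6*x^4 + 12*x^2 + 8)
Second-derivative test at each critical point:
  f''(-1.2283) = -1.1602 < 0 → local maximum
  f''(1.6283) = 0.6602 > 0 → local minimum

Critical points: x = 1/5 - sqrt(51)/5 ≈ -1.2283 (local maximum); x = 1/5 + sqrt(51)/5 ≈ 1.6283 (local minimum)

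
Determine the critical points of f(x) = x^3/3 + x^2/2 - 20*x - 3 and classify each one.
f'(x) = x^2 + x - 20

Solve f'(x) = 0:
  Factor: x^2 + x - 20 = (x - 4)*(x + 5) = 0.
  ⇒ x = -5, 4

f''(x) = 2*x + 1
Second-derivative test at each critical point:
  f''(-5) = -9 < 0 → local maximum
  f''(4) = 9 > 0 → local minimum

Critical points: x = -5 (local maximum); x = 4 (local minimum)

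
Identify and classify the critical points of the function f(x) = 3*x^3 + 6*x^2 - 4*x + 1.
f'(x) = 9*x^2 + 12*x - 4

Solve f'(x) = 0:
  9*x^2 + 12*x - 4 = 0 has no rational roots; quadratic formula: x = (-12 ± √288)/18.
  ⇒ x = -2*sqrt(2)/3 - 2/3 ≈ -1.6095, -2/3 + 2*sqrt(2)/3 ≈ 0.2761

f''(x) = 18*x + 12
Second-derivative test at each critical point:
  f''(-1.6095) = -16.9706 < 0 → local maximum
  f''(0.2761) = 16.9706 > 0 → local minimum

Critical points: x = -2*sqrt(2)/3 - 2/3 ≈ -1.6095 (local maximum); x = -2/3 + 2*sqrt(2)/3 ≈ 0.2761 (local minimum)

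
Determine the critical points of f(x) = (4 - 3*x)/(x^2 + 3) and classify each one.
f'(x) = (3*x^2 - 8*x - 9)/(x^4 + 6*x^2 + 9)

Solve f'(x) = 0:
  f'(x) = (3*x^2 - 8*x - 9)/(x^2 + 3)^2; the denominator is positive wherever f is defined, so f'(x) = 0 ⇔ 3*x^2 - 8*x - 9 = 0.
  3*x^2 - 8*x - 9 = 0 has no rational roots; quadratic formula: x = (8 ± √172)/6.
  ⇒ x = 4/3 - sqrt(43)/3 ≈ -0.8525, 4/3 + sqrt(43)/3 ≈ 3.5191

f''(x) = 2*(4*x^2*(4 - 3*x) + (9*x - 4)*(x^2 + 3))/(x^2 + 3)^3
Second-derivative test at each critical point:
  f''(-0.8525) = -0.9443 < 0 → local maximum
  f''(3.5191) = 0.0554 > 0 → local minimum

Critical points: x = 4/3 - sqrt(43)/3 ≈ -0.8525 (local maximum); x = 4/3 + sqrt(43)/3 ≈ 3.5191 (local minimum)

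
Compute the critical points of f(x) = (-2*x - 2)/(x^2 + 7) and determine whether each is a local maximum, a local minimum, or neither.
f'(x) = 2*(-x^2 + 2*x*(x + 1) - 7)/(x^2 + 7)^2

Solve f'(x) = 0:
  f'(x) = 2*(x^2 + 2*x - 7)/(x^2 + 7)^2; the denominator is positive wherever f is defined, so f'(x) = 0 ⇔ 2*x^2 + 4*x - 14 = 0.
  Factor: 2*x^2 + 4*x - 14 = 2*(x^2 + 2*x - 7); x^2 + 2*x - 7 = 0 has no rational roots; quadratic formula: x = (-2 ± √32)/2.
  ⇒ x = -2*sqrt(2) - 1 ≈ -3.8284, -1 + 2*sqrt(2) ≈ 1.8284

f''(x) = 4*(-4*x^2*(x + 1) + (3*x + 1)*(x^2 + 7))/(x^2 + 7)^3
Second-derivative test at each critical point:
  f''(-3.8284) = -0.0241 < 0 → local maximum
  f''(1.8284) = 0.1058 > 0 → local minimum

Critical points: x = -2*sqrt(2) - 1 ≈ -3.8284 (local maximum); x = -1 + 2*sqrt(2) ≈ 1.8284 (local minimum)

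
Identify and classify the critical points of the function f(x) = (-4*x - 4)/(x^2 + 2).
f'(x) = 4*(-x^2 + 2*x*(x + 1) - 2)/(x^2 + 2)^2

Solve f'(x) = 0:
  f'(x) = 4*(x^2 + 2*x - 2)/(x^2 + 2)^2; the denominator is positive wherever f is defined, so f'(x) = 0 ⇔ 4*x^2 + 8*x - 8 = 0.
  Factor: 4*x^2 + 8*x - 8 = 4*(x^2 + 2*x - 2); x^2 + 2*x - 2 = 0 has no rational roots; quadratic formula: x = (-2 ± √12)/2.
  ⇒ x = -sqrt(3) - 1 ≈ -2.7321, -1 + sqrt(3) ≈ 0.7321

f''(x) = 8*(-4*x^2*(x + 1) + (3*x + 1)*(x^2 + 2))/(x^2 + 2)^3
Second-derivative test at each critical point:
  f''(-2.7321) = -0.1547 < 0 → local maximum
  f''(0.7321) = 2.1547 > 0 → local minimum

Critical points: x = -sqrt(3) - 1 ≈ -2.7321 (local maximum); x = -1 + sqrt(3) ≈ 0.7321 (local minimum)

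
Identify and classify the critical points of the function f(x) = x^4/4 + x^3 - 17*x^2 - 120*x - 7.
f'(x) = x^3 + 3*x^2 - 34*x - 120

Solve f'(x) = 0:
  Factor: x^3 + 3*x^2 - 34*x - 120 = (x - 6)*(x + 4)*(x + 5) = 0.
  ⇒ x = -5, -4, 6

f''(x) = 3*x^2 + 6*x - 34
Second-derivative test at each critical point:
  f''(-5) = 11 > 0 → local minimum
  f''(-4) = -10 < 0 → local maximum
  f''(6) = 110 > 0 → local minimum

Critical points: x = -5 (local minimum); x = -4 (local maximum); x = 6 (local minimum)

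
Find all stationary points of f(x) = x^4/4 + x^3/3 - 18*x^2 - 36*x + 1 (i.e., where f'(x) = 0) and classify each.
f'(x) = x^3 + x^2 - 36*x - 36

Solve f'(x) = 0:
  Factor: x^3 + x^2 - 36*x - 36 = (x - 6)*(x + 1)*(x + 6) = 0.
  ⇒ x = -6, -1, 6

f''(x) = 3*x^2 + 2*x - 36
Second-derivative test at each critical point:
  f''(-6) = 60 > 0 → local minimum
  f''(-1) = -35 < 0 → local maximum
  f''(6) = 84 > 0 → local minimum

Critical points: x = -6 (local minimum); x = -1 (local maximum); x = 6 (local minimum)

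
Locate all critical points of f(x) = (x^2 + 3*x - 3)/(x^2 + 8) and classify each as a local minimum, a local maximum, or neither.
f'(x) = (-3*x^2 + 22*x + 24)/(x^4 + 16*x^2 + 64)

Solve f'(x) = 0:
  f'(x) = -(3*x^2 - 22*x - 24)/(x^2 + 8)^2; the denominator is positive wherever f is defined, so f'(x) = 0 ⇔ -3*x^2 + 22*x + 24 = 0.
  3*x^2 - 22*x - 24 = 0 has no rational roots; quadratic formula: x = (22 ± √772)/6.
  ⇒ x = 11/3 - sqrt(193)/3 ≈ -0.9641, 11/3 + sqrt(193)/3 ≈ 8.2975

f''(x) = 2*(3*x^3 - 33*x^2 - 72*x + 88)/(x^6 + 24*x^4 + 192*x^2 + 512)
Second-derivative test at each critical point:
  f''(-0.9641) = 0.3485 > 0 → local minimum
  f''(8.2975) = -0.0047 < 0 → local maximum

Critical points: x = 11/3 - sqrt(193)/3 ≈ -0.9641 (local minimum); x = 11/3 + sqrt(193)/3 ≈ 8.2975 (local maximum)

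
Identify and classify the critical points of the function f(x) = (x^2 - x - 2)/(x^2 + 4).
f'(x) = (x^2 + 12*x - 4)/(x^4 + 8*x^2 + 16)

Solve f'(x) = 0:
  f'(x) = (x^2 + 12*x - 4)/(x^2 + 4)^2; the denominator is positive wherever f is defined, so f'(x) = 0 ⇔ x^2 + 12*x - 4 = 0.
  x^2 + 12*x - 4 = 0 has no rational roots; quadratic formula: x = (-12 ± √160)/2.
  ⇒ x = -2*sqrt(10) - 6 ≈ -12.3246, -6 + 2*sqrt(10) ≈ 0.3246

f''(x) = 2*(-x^3 - 18*x^2 + 12*x + 24)/(x^6 + 12*x^4 + 48*x^2 + 64)
Second-derivative test at each critical point:
  f''(-12.3246) = -0.0005 < 0 → local maximum
  f''(0.3246) = 0.7505 > 0 → local minimum

Critical points: x = -2*sqrt(10) - 6 ≈ -12.3246 (local maximum); x = -6 + 2*sqrt(10) ≈ 0.3246 (local minimum)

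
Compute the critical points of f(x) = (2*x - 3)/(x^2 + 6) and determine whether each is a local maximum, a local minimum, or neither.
f'(x) = 2*(-x^2 + 3*x + 6)/(x^4 + 12*x^2 + 36)

Solve f'(x) = 0:
  f'(x) = -2*(x^2 - 3*x - 6)/(x^2 + 6)^2; the denominator is positive wherever f is defined, so f'(x) = 0 ⇔ -2*x^2 + 6*x + 12 = 0.
  Factor: -2*x^2 + 6*x + 12 = -2*(x^2 - 3*x - 6); x^2 - 3*x - 6 = 0 has no rational roots; quadratic formula: x = (3 ± √33)/2.
  ⇒ x = 3/2 - sqrt(33)/2 ≈ -1.3723, 3/2 + sqrt(33)/2 ≈ 4.3723

f''(x) = 2*(4*x^2*(2*x - 3) + 3*(1 - 2*x)*(x^2 + 6))/(x^2 + 6)^3
Second-derivative test at each critical point:
  f''(-1.3723) = 0.1849 > 0 → local minimum
  f''(4.3723) = -0.0182 < 0 → local maximum

Critical points: x = 3/2 - sqrt(33)/2 ≈ -1.3723 (local minimum); x = 3/2 + sqrt(33)/2 ≈ 4.3723 (local maximum)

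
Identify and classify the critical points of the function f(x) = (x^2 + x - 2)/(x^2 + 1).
f'(x) = (-x^2 + 6*x + 1)/(x^4 + 2*x^2 + 1)

Solve f'(x) = 0:
  f'(x) = -(x^2 - 6*x - 1)/(x^2 + 1)^2; the denominator is positive wherever f is defined, so f'(x) = 0 ⇔ -x^2 + 6*x + 1 = 0.
  x^2 - 6*x - 1 = 0 has no rational roots; quadratic formula: x = (6 ± √40)/2.
  ⇒ x = 3 - sqrt(10) ≈ -0.1623, 3 + sqrt(10) ≈ 6.1623

f''(x) = 2*(x^3 - 9*x^2 - 3*x + 3)/(x^6 + 3*x^4 + 3*x^2 + 1)
Second-derivative test at each critical point:
  f''(-0.1623) = 6.0042 > 0 → local minimum
  f''(6.1623) = -0.0042 < 0 → local maximum

Critical points: x = 3 - sqrt(10) ≈ -0.1623 (local minimum); x = 3 + sqrt(10) ≈ 6.1623 (local maximum)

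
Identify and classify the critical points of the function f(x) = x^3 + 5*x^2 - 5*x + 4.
f'(x) = 3*x^2 + 10*x - 5

Solve f'(x) = 0:
  3*x^2 + 10*x - 5 = 0 has no rational roots; quadratic formula: x = (-10 ± √160)/6.
  ⇒ x = -2*sqrt(10)/3 - 5/3 ≈ -3.7749, -5/3 + 2*sqrt(10)/3 ≈ 0.4415

f''(x) = 6*x + 10
Second-derivative test at each critical point:
  f''(-3.7749) = -12.6491 < 0 → local maximum
  f''(0.4415) = 12.6491 > 0 → local minimum

Critical points: x = -2*sqrt(10)/3 - 5/3 ≈ -3.7749 (local maximum); x = -5/3 + 2*sqrt(10)/3 ≈ 0.4415 (local minimum)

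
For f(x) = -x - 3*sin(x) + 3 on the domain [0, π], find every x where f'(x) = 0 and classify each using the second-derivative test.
f'(x) = -3*cos(x) - 1

Solve f'(x) = 0 on [0, π]:
  f'(x) = 0 ⇔ cos(x) = -1/3, i.e. x = ±arccos(-1/3) + 2nπ; keep the solutions lying in [0, π].
  ⇒ x = acos(-1/3) ≈ 1.9106

f''(x) = 3*sin(x)
Second-derivative test at each critical point:
  f''(1.9106) = 2.8284 > 0 → local minimum

Critical points: x = acos(-1/3) ≈ 1.9106 (local minimum)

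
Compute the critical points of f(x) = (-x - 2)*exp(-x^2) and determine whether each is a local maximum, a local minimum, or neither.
f'(x) = (2*x*(x + 2) - 1)*exp(-x^2)

Solve f'(x) = 0:
  f'(x) = (2*x^2 + 4*x - 1)·exp(-x^2) and exp(-x^2) > 0 for every x, so f'(x) = 0 ⇔ 2*x^2 + 4*x - 1 = 0.
  2*x^2 + 4*x - 1 = 0 has no rational roots; quadratic formula: x = (-4 ± √24)/4.
  ⇒ x = -sqrt(6)/2 - 1 ≈ -2.2247, -1 + sqrt(6)/2 ≈ 0.2247

f''(x) = 2*(-2*x^2*(x + 2) + 3*x + 2)*exp(-x^2)
Second-derivative test at each critical point:
  f''(-2.2247) = -0.0347 < 0 → local maximum
  f''(0.2247) = 4.6577 > 0 → local minimum

Critical points: x = -sqrt(6)/2 - 1 ≈ -2.2247 (local maximum); x = -1 + sqrt(6)/2 ≈ 0.2247 (local minimum)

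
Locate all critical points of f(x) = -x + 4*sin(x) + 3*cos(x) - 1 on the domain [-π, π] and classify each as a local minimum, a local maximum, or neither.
f'(x) = -3*sin(x) + 4*cos(x) - 1

Solve f'(x) = 0 on [-π, π]:
  f'(x) = 0 ⇔ -3*sin(x) + 4*cos(x) = 1. Write the left side as R·cos(x + φ) with R = √(4² + 3²) = 5, cos φ = 4/5, sin φ = 3/5; then cos(x + φ) = 1/5. Solve for x and keep the solutions lying in [-π, π].
  ⇒ x = -pi + atan((-8*sqrt(6) - 3)/(4 - 6*sqrt(6))) ≈ -2.0129, atan((-3 + 8*sqrt(6))/(4 + 6*sqrt(6))) ≈ 0.7259

f''(x) = -4*sin(x) - 3*cos(x)
Second-derivative test at each critical point:
  f''(-2.0129) = 4.8990 > 0 → local minimum
  f''(0.7259) = -4.8990 < 0 → local maximum

Critical points: x = -pi + atan((-8*sqrt(6) - 3)/(4 - 6*sqrt(6))) ≈ -2.0129 (local minimum); x = atan((-3 + 8*sqrt(6))/(4 + 6*sqrt(6))) ≈ 0.7259 (local maximum)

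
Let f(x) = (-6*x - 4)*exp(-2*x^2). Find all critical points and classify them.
f'(x) = 2*(4*x*(3*x + 2) - 3)*exp(-2*x^2)

Solve f'(x) = 0:
  f'(x) = (24*x^2 + 16*x - 6)·exp(-2*x^2) and exp(-2*x^2) > 0 for every x, so f'(x) = 0 ⇔ 24*x^2 + 16*x - 6 = 0.
  Factor: 24*x^2 + 16*x - 6 = 2*(12*x^2 + 8*x - 3); 12*x^2 + 8*x - 3 = 0 has no rational roots; quadratic formula: x = (-8 ± √208)/24.
  ⇒ x = -sqrt(13)/6 - 1/3 ≈ -0.9343, -1/3 + sqrt(13)/6 ≈ 0.2676

f''(x) = 8*(-12*x^3 - 8*x^2 + 9*x + 2)*exp(-2*x^2)
Second-derivative test at each critical point:
  f''(-0.9343) = -5.0341 < 0 → local maximum
  f''(0.2676) = 24.9957 > 0 → local minimum

Critical points: x = -sqrt(13)/6 - 1/3 ≈ -0.9343 (local maximum); x = -1/3 + sqrt(13)/6 ≈ 0.2676 (local minimum)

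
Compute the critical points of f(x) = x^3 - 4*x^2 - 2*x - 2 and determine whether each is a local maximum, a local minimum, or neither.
f'(x) = 3*x^2 - 8*x - 2

Solve f'(x) = 0:
  3*x^2 - 8*x - 2 = 0 has no rational roots; quadratic formula: x = (8 ± √88)/6.
  ⇒ x = 4/3 - sqrt(22)/3 ≈ -0.2301, 4/3 + sqrt(22)/3 ≈ 2.8968

f''(x) = 6*x - 8
Second-derivative test at each critical point:
  f''(-0.2301) = -9.3808 < 0 → local maximum
  f''(2.8968) = 9.3808 > 0 → local minimum

Critical points: x = 4/3 - sqrt(22)/3 ≈ -0.2301 (local maximum); x = 4/3 + sqrt(22)/3 ≈ 2.8968 (local minimum)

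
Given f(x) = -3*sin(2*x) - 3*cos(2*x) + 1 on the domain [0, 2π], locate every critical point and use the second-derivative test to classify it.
f'(x) = -6*sqrt(2)*cos(2*x + pi/4)

Solve f'(x) = 0 on [0, 2π]:
  f'(x) = 0 ⇔ -3*cos(2*x) = -3*sin(2*x) ⇔ tan(2*x) = 1, i.e. 2*x = arctan(1) + nπ; keep the solutions lying in [0, 2π].
  ⇒ x = pi/8 ≈ 0.3927, 5*pi/8 ≈ 1.9635, 9*pi/8 ≈ 3.5343, 13*pi/8 ≈ 5.1051

f''(x) = 12*sqrt(2)*sin(2*x + pi/4)
Second-derivative test at each critical point:
  f''(0.3927) = 16.9706 > 0 → local minimum
  f''(1.9635) = -16.9706 < 0 → local maximum
  f''(3.5343) = 16.9706 > 0 → local minimum
  f''(5.1051) = -16.9706 < 0 → local maximum

Critical points: x = pi/8 ≈ 0.3927 (local minimum); x = 5*pi/8 ≈ 1.9635 (local maximum); x = 9*pi/8 ≈ 3.5343 (local minimum); x = 13*pi/8 ≈ 5.1051 (local maximum)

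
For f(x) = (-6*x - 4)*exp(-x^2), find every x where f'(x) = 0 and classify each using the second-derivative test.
f'(x) = 2*(2*x*(3*x + 2) - 3)*exp(-x^2)

Solve f'(x) = 0:
  f'(x) = (12*x^2 + 8*x - 6)·exp(-x^2) and exp(-x^2) > 0 for every x, so f'(x) = 0 ⇔ 12*x^2 + 8*x - 6 = 0.
  Factor: 12*x^2 + 8*x - 6 = 2*(6*x^2 + 4*x - 3); 6*x^2 + 4*x - 3 = 0 has no rational roots; quadratic formula: x = (-4 ± √88)/12.
  ⇒ x = -sqrt(22)/6 - 1/3 ≈ -1.1151, -1/3 + sqrt(22)/6 ≈ 0.4484

f''(x) = 4*(-6*x^3 - 4*x^2 + 9*x + 2)*exp(-x^2)
Second-derivative test at each critical point:
  f''(-1.1151) = -5.4110 < 0 → local maximum
  f''(0.4484) = 15.3444 > 0 → local minimum

Critical points: x = -sqrt(22)/6 - 1/3 ≈ -1.1151 (local maximum); x = -1/3 + sqrt(22)/6 ≈ 0.4484 (local minimum)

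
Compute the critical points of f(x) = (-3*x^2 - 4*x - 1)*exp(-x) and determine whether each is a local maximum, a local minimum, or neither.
f'(x) = (3*x^2 - 2*x - 3)*exp(-x)

Solve f'(x) = 0:
  f'(x) = (3*x^2 - 2*x - 3)·exp(-x) and exp(-x) > 0 for every x, so f'(x) = 0 ⇔ 3*x^2 - 2*x - 3 = 0.
  3*x^2 - 2*x - 3 = 0 has no rational roots; quadratic formula: x = (2 ± √40)/6.
  ⇒ x = 1/3 - sqrt(10)/3 ≈ -0.7208, 1/3 + sqrt(10)/3 ≈ 1.3874

f''(x) = (-3*x^2 + 8*x + 1)*exp(-x)
Second-derivative test at each critical point:
  f''(-0.7208) = -13.0032 < 0 → local maximum
  f''(1.3874) = 1.5794 > 0 → local minimum

Critical points: x = 1/3 - sqrt(10)/3 ≈ -0.7208 (local maximum); x = 1/3 + sqrt(10)/3 ≈ 1.3874 (local minimum)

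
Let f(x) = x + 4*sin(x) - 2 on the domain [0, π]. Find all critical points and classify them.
f'(x) = 4*cos(x) + 1

Solve f'(x) = 0 on [0, π]:
  f'(x) = 0 ⇔ cos(x) = -1/4, i.e. x = ±arccos(-1/4) + 2nπ; keep the solutions lying in [0, π].
  ⇒ x = acos(-1/4) ≈ 1.8235

f''(x) = -4*sin(x)
Second-derivative test at each critical point:
  f''(1.8235) = -3.8730 < 0 → local maximum

Critical points: x = acos(-1/4) ≈ 1.8235 (local maximum)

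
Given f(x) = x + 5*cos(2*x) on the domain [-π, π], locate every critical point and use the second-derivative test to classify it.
f'(x) = 1 - 10*sin(2*x)

Solve f'(x) = 0 on [-π, π]:
  f'(x) = 0 ⇔ sin(2*x) = 1/10, i.e. 2*x = arcsin(1/10) + 2nπ or 2*x = π − arcsin(1/10) + 2nπ; keep the solutions lying in [-π, π].
  ⇒ x = -pi + asin(1/10)/2 ≈ -3.0915, -pi/2 - asin(1/10)/2 ≈ -1.6209, asin(1/10)/2 ≈ 0.0501, -asin(1/10)/2 + pi/2 ≈ 1.5207

f''(x) = -20*cos(2*x)
Second-derivative test at each critical point:
  f''(-3.0915) = -19.8997 < 0 → local maximum
  f''(-1.6209) = 19.8997 > 0 → local minimum
  f''(0.0501) = -19.8997 < 0 → local maximum
  f''(1.5207) = 19.8997 > 0 → local minimum

Critical points: x = -pi + asin(1/10)/2 ≈ -3.0915 (local maximum); x = -pi/2 - asin(1/10)/2 ≈ -1.6209 (local minimum); x = asin(1/10)/2 ≈ 0.0501 (local maximum); x = -asin(1/10)/2 + pi/2 ≈ 1.5207 (local minimum)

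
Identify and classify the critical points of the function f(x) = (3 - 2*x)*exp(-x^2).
f'(x) = 2*(x*(2*x - 3) - 1)*exp(-x^2)

Solve f'(x) = 0:
  f'(x) = (4*x^2 - 6*x - 2)·exp(-x^2) and exp(-x^2) > 0 for every x, so f'(x) = 0 ⇔ 4*x^2 - 6*x - 2 = 0.
  Factor: 4*x^2 - 6*x - 2 = 2*(2*x^2 - 3*x - 1); 2*x^2 - 3*x - 1 = 0 has no rational roots; quadratic formula: x = (3 ± √17)/4.
  ⇒ x = 3/4 - sqrt(17)/4 ≈ -0.2808, 3/4 + sqrt(17)/4 ≈ 1.7808

f''(x) = 2*(2*x^2*(3 - 2*x) + 6*x - 3)*exp(-x^2)
Second-derivative test at each critical point:
  f''(-0.2808) = -7.6211 < 0 → local maximum
  f''(1.7808) = 0.3460 > 0 → local minimum

Critical points: x = 3/4 - sqrt(17)/4 ≈ -0.2808 (local maximum); x = 3/4 + sqrt(17)/4 ≈ 1.7808 (local minimum)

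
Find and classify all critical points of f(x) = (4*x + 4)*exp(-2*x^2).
f'(x) = 4*(-4*x*(x + 1) + 1)*exp(-2*x^2)

Solve f'(x) = 0:
  f'(x) = (-16*x^2 - 16*x + 4)·exp(-2*x^2) and exp(-2*x^2) > 0 for every x, so f'(x) = 0 ⇔ -16*x^2 - 16*x + 4 = 0.
  Factor: -16*x^2 - 16*x + 4 = -4*(4*x^2 + 4*x - 1); 4*x^2 + 4*x - 1 = 0 has no rational roots; quadratic formula: x = (-4 ± √32)/8.
  ⇒ x = -sqrt(2)/2 - 1/2 ≈ -1.2071, -1/2 + sqrt(2)/2 ≈ 0.2071

f''(x) = 16*(4*x^2*(x + 1) - 3*x - 1)*exp(-2*x^2)
Second-derivative test at each critical point:
  f''(-1.2071) = 1.2275 > 0 → local minimum
  f''(0.2071) = -20.7672 < 0 → local maximum

Critical points: x = -sqrt(2)/2 - 1/2 ≈ -1.2071 (local minimum); x = -1/2 + sqrt(2)/2 ≈ 0.2071 (local maximum)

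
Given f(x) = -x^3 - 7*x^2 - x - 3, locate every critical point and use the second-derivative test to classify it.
f'(x) = -3*x^2 - 14*x - 1

Solve f'(x) = 0:
  3*x^2 + 14*x + 1 = 0 has no rational roots; quadratic formula: x = (-14 ± √184)/6.
  ⇒ x = -7/3 - sqrt(46)/3 ≈ -4.5941, -7/3 + sqrt(46)/3 ≈ -0.0726

f''(x) = -6*x - 14
Second-derivative test at each critical point:
  f''(-4.5941) = 13.5647 > 0 → local minimum
  f''(-0.0726) = -13.5647 < 0 → local maximum

Critical points: x = -7/3 - sqrt(46)/3 ≈ -4.5941 (local minimum); x = -7/3 + sqrt(46)/3 ≈ -0.0726 (local maximum)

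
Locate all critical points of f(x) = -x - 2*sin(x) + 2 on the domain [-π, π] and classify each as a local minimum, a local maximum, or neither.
f'(x) = -2*cos(x) - 1

Solve f'(x) = 0 on [-π, π]:
  f'(x) = 0 ⇔ cos(x) = -1/2, i.e. x = ±arccos(-1/2) + 2nπ; keep the solutions lying in [-π, π].
  ⇒ x = -2*pi/3 ≈ -2.0944, 2*pi/3 ≈ 2.0944

f''(x) = 2*sin(x)
Second-derivative test at each critical point:
  f''(-2.0944) = -1.7321 < 0 → local maximum
  f''(2.0944) = 1.7321 > 0 → local minimum

Critical points: x = -2*pi/3 ≈ -2.0944 (local maximum); x = 2*pi/3 ≈ 2.0944 (local minimum)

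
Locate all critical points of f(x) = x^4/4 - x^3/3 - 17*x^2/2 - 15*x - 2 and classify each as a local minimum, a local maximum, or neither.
f'(x) = x^3 - x^2 - 17*x - 15

Solve f'(x) = 0:
  Factor: x^3 - x^2 - 17*x - 15 = (x - 5)*(x + 1)*(x + 3) = 0.
  ⇒ x = -3, -1, 5

f''(x) = 3*x^2 - 2*x - 17
Second-derivative test at each critical point:
  f''(-3) = 16 > 0 → local minimum
  f''(-1) = -12 < 0 → local maximum
  f''(5) = 48 > 0 → local minimum

Critical points: x = -3 (local minimum); x = -1 (local maximum); x = 5 (local minimum)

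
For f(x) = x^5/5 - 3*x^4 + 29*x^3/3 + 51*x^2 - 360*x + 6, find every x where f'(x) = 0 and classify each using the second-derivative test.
f'(x) = x^4 - 12*x^3 + 29*x^2 + 102*x - 360

Solve f'(x) = 0:
  Factor: x^4 - 12*x^3 + 29*x^2 + 102*x - 360 = (x - 6)*(x - 5)*(x - 4)*(x + 3) = 0.
  ⇒ x = -3, 4, 5, 6

f''(x) = 4*x^3 - 36*x^2 + 58*x + 102
Second-derivative test at each critical point:
  f''(-3) = -504 < 0 → local maximum
  f''(4) = 14 > 0 → local minimum
  f''(5) = -8 < 0 → local maximum
  f''(6) = 18 > 0 → local minimum

Critical points: x = -3 (local maximum); x = 4 (local minimum); x = 5 (local maximum); x = 6 (local minimum)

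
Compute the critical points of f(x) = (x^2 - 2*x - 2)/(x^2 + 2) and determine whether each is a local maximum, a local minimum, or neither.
f'(x) = 2*(x^2 + 4*x - 2)/(x^4 + 4*x^2 + 4)

Solve f'(x) = 0:
  f'(x) = 2*(x^2 + 4*x - 2)/(x^2 + 2)^2; the denominator is positive wherever f is defined, so f'(x) = 0 ⇔ 2*x^2 + 8*x - 4 = 0.
  Factor: 2*x^2 + 8*x - 4 = 2*(x^2 + 4*x - 2); x^2 + 4*x - 2 = 0 has no rational roots; quadratic formula: x = (-4 ± √24)/2.
  ⇒ x = -sqrt(6) - 2 ≈ -4.4495, -2 + sqrt(6) ≈ 0.4495

f''(x) = 4*(-x^3 - 6*x^2 + 6*x + 4)/(x^6 + 6*x^4 + 12*x^2 + 8)
Second-derivative test at each critical point:
  f''(-4.4495) = -0.0206 < 0 → local maximum
  f''(0.4495) = 2.0206 > 0 → local minimum

Critical points: x = -sqrt(6) - 2 ≈ -4.4495 (local maximum); x = -2 + sqrt(6) ≈ 0.4495 (local minimum)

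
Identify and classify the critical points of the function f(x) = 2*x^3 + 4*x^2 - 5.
f'(x) = 2*x*(3*x + 4)

Solve f'(x) = 0:
  Factor: 6*x^2 + 8*x = 2*x*(3*x + 4) = 0.
  ⇒ x = -4/3, 0

f''(x) = 12*x + 8
Second-derivative test at each critical point:
  f''(-4/3) = -8 < 0 → local maximum
  f''(0) = 8 > 0 → local minimum

Critical points: x = -4/3 (local maximum); x = 0 (local minimum)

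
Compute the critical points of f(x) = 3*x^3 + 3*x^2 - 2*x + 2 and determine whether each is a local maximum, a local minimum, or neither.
f'(x) = 9*x^2 + 6*x - 2

Solve f'(x) = 0:
  9*x^2 + 6*x - 2 = 0 has no rational roots; quadratic formula: x = (-6 ± √108)/18.
  ⇒ x = -sqrt(3)/3 - 1/3 ≈ -0.9107, -1/3 + sqrt(3)/3 ≈ 0.2440

f''(x) = 18*x + 6
Second-derivative test at each critical point:
  f''(-0.9107) = -10.3923 < 0 → local maximum
  f''(0.2440) = 10.3923 > 0 → local minimum

Critical points: x = -sqrt(3)/3 - 1/3 ≈ -0.9107 (local maximum); x = -1/3 + sqrt(3)/3 ≈ 0.2440 (local minimum)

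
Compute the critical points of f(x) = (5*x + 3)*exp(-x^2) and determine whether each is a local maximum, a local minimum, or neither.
f'(x) = (-2*x*(5*x + 3) + 5)*exp(-x^2)

Solve f'(x) = 0:
  f'(x) = (-10*x^2 - 6*x + 5)·exp(-x^2) and exp(-x^2) > 0 for every x, so f'(x) = 0 ⇔ -10*x^2 - 6*x + 5 = 0.
  10*x^2 + 6*x - 5 = 0 has no rational roots; quadratic formula: x = (-6 ± √236)/20.
  ⇒ x = -sqrt(59)/10 - 3/10 ≈ -1.0681, -3/10 + sqrt(59)/10 ≈ 0.4681

f''(x) = 2*(2*x^2*(5*x + 3) - 15*x - 3)*exp(-x^2)
Second-derivative test at each critical point:
  f''(-1.0681) = 4.9089 > 0 → local minimum
  f''(0.4681) = -12.3392 < 0 → local maximum

Critical points: x = -sqrt(59)/10 - 3/10 ≈ -1.0681 (local minimum); x = -3/10 + sqrt(59)/10 ≈ 0.4681 (local maximum)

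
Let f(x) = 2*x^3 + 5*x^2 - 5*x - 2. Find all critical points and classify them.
f'(x) = 6*x^2 + 10*x - 5

Solve f'(x) = 0:
  6*x^2 + 10*x - 5 = 0 has no rational roots; quadratic formula: x = (-10 ± √220)/12.
  ⇒ x = -sqrt(55)/6 - 5/6 ≈ -2.0694, -5/6 + sqrt(55)/6 ≈ 0.4027

f''(x) = 12*x + 10
Second-derivative test at each critical point:
  f''(-2.0694) = -14.8324 < 0 → local maximum
  f''(0.4027) = 14.8324 > 0 → local minimum

Critical points: x = -sqrt(55)/6 - 5/6 ≈ -2.0694 (local maximum); x = -5/6 + sqrt(55)/6 ≈ 0.4027 (local minimum)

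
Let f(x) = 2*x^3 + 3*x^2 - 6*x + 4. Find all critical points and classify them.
f'(x) = 6*x^2 + 6*x - 6

Solve f'(x) = 0:
  Factor: 6*x^2 + 6*x - 6 = 6*(x^2 + x - 1); x^2 + x - 1 = 0 has no rational roots; quadratic formula: x = (-1 ± √5)/2.
  ⇒ x = -sqrt(5)/2 - 1/2 ≈ -1.6180, -1/2 + sqrt(5)/2 ≈ 0.6180

f''(x) = 12*x + 6
Second-derivative test at each critical point:
  f''(-1.6180) = -13.4164 < 0 → local maximum
  f''(0.6180) = 13.4164 > 0 → local minimum

Critical points: x = -sqrt(5)/2 - 1/2 ≈ -1.6180 (local maximum); x = -1/2 + sqrt(5)/2 ≈ 0.6180 (local minimum)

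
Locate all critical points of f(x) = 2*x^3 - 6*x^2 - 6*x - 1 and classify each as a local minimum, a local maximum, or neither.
f'(x) = 6*x^2 - 12*x - 6

Solve f'(x) = 0:
  Factor: 6*x^2 - 12*x - 6 = 6*(x^2 - 2*x - 1); x^2 - 2*x - 1 = 0 has no rational roots; quadratic formula: x = (2 ± √8)/2.
  ⇒ x = 1 - sqrt(2) ≈ -0.4142, 1 + sqrt(2) ≈ 2.4142

f''(x) = 12*x - 12
Second-derivative test at each critical point:
  f''(-0.4142) = -16.9706 < 0 → local maximum
  f''(2.4142) = 16.9706 > 0 → local minimum

Critical points: x = 1 - sqrt(2) ≈ -0.4142 (local maximum); x = 1 + sqrt(2) ≈ 2.4142 (local minimum)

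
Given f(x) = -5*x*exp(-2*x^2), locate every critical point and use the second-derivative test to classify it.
f'(x) = 5*(4*x^2 - 1)*exp(-2*x^2)

Solve f'(x) = 0:
  f'(x) = (20*x^2 - 5)·exp(-2*x^2) and exp(-2*x^2) > 0 for every x, so f'(x) = 0 ⇔ 20*x^2 - 5 = 0.
  Factor: 20*x^2 - 5 = 5*(2*x - 1)*(2*x + 1) = 0.
  ⇒ x = -1/2, 1/2

f''(x) = (-80*x^3 + 60*x)*exp(-2*x^2)
Second-derivative test at each critical point:
  f''(-1/2) = -12.1306 < 0 → local maximum
  f''(1/2) = 12.1306 > 0 → local minimum

Critical points: x = -1/2 (local maximum); x = 1/2 (local minimum)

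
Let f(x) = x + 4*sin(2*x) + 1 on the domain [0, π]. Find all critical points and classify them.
f'(x) = 8*cos(2*x) + 1

Solve f'(x) = 0 on [0, π]:
  f'(x) = 0 ⇔ cos(2*x) = -1/8, i.e. 2*x = ±arccos(-1/8) + 2nπ; keep the solutions lying in [0, π].
  ⇒ x = acos(-1/8)/2 ≈ 0.8481, pi - acos(-1/8)/2 ≈ 2.2935

f''(x) = -16*sin(2*x)
Second-derivative test at each critical point:
  f''(0.8481) = -15.8745 < 0 → local maximum
  f''(2.2935) = 15.8745 > 0 → local minimum

Critical points: x = acos(-1/8)/2 ≈ 0.8481 (local maximum); x = pi - acos(-1/8)/2 ≈ 2.2935 (local minimum)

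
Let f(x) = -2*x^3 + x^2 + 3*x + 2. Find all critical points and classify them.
f'(x) = -6*x^2 + 2*x + 3

Solve f'(x) = 0:
  6*x^2 - 2*x - 3 = 0 has no rational roots; quadratic formula: x = (2 ± √76)/12.
  ⇒ x = 1/6 - sqrt(19)/6 ≈ -0.5598, 1/6 + sqrt(19)/6 ≈ 0.8931

f''(x) = 2 - 12*x
Second-derivative test at each critical point:
  f''(-0.5598) = 8.7178 > 0 → local minimum
  f''(0.8931) = -8.7178 < 0 → local maximum

Critical points: x = 1/6 - sqrt(19)/6 ≈ -0.5598 (local minimum); x = 1/6 + sqrt(19)/6 ≈ 0.8931 (local maximum)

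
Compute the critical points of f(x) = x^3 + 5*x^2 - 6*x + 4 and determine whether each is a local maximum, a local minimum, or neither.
f'(x) = 3*x^2 + 10*x - 6

Solve f'(x) = 0:
  3*x^2 + 10*x - 6 = 0 has no rational roots; quadratic formula: x = (-10 ± √172)/6.
  ⇒ x = -sqrt(43)/3 - 5/3 ≈ -3.8525, -5/3 + sqrt(43)/3 ≈ 0.5191

f''(x) = 6*x + 10
Second-derivative test at each critical point:
  f''(-3.8525) = -13.1149 < 0 → local maximum
  f''(0.5191) = 13.1149 > 0 → local minimum

Critical points: x = -sqrt(43)/3 - 5/3 ≈ -3.8525 (local maximum); x = -5/3 + sqrt(43)/3 ≈ 0.5191 (local minimum)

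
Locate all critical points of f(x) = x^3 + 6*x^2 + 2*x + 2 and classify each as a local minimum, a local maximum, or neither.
f'(x) = 3*x^2 + 12*x + 2

Solve f'(x) = 0:
  3*x^2 + 12*x + 2 = 0 has no rational roots; quadratic formula: x = (-12 ± √120)/6.
  ⇒ x = -2 - sqrt(30)/3 ≈ -3.8257, -2 + sqrt(30)/3 ≈ -0.1743

f''(x) = 6*x + 12
Second-derivative test at each critical point:
  f''(-3.8257) = -10.9545 < 0 → local maximum
  f''(-0.1743) = 10.9545 > 0 → local minimum

Critical points: x = -2 - sqrt(30)/3 ≈ -3.8257 (local maximum); x = -2 + sqrt(30)/3 ≈ -0.1743 (local minimum)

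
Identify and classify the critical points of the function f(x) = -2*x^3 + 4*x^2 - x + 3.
f'(x) = -6*x^2 + 8*x - 1

Solve f'(x) = 0:
  6*x^2 - 8*x + 1 = 0 has no rational roots; quadratic formula: x = (8 ± √40)/12.
  ⇒ x = 2/3 - sqrt(10)/6 ≈ 0.1396, sqrt(10)/6 + 2/3 ≈ 1.1937

f''(x) = 8 - 12*x
Second-derivative test at each critical point:
  f''(0.1396) = 6.3246 > 0 → local minimum
  f''(1.1937) = -6.3246 < 0 → local maximum

Critical points: x = 2/3 - sqrt(10)/6 ≈ 0.1396 (local minimum); x = sqrt(10)/6 + 2/3 ≈ 1.1937 (local maximum)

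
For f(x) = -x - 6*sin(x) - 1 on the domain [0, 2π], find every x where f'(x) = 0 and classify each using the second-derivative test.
f'(x) = -6*cos(x) - 1

Solve f'(x) = 0 on [0, 2π]:
  f'(x) = 0 ⇔ cos(x) = -1/6, i.e. x = ±arccos(-1/6) + 2nπ; keep the solutions lying in [0, 2π].
  ⇒ x = acos(-1/6) ≈ 1.7382, -acos(-1/6) + 2*pi ≈ 4.5449

f''(x) = 6*sin(x)
Second-derivative test at each critical point:
  f''(1.7382) = 5.9161 > 0 → local minimum
  f''(4.5449) = -5.9161 < 0 → local maximum

Critical points: x = acos(-1/6) ≈ 1.7382 (local minimum); x = -acos(-1/6) + 2*pi ≈ 4.5449 (local maximum)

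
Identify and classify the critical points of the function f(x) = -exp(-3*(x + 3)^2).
f'(x) = 6*(x + 3)*exp(-3*(x + 3)^2)

Solve f'(x) = 0:
  f'(x) = (6*x + 18)·exp(-3*(x + 3)^2) and exp(-3*(x + 3)^2) > 0 for every x, so f'(x) = 0 ⇔ 6*x + 18 = 0.
  Factor: 6*x + 18 = 6*(x + 3) = 0.
  ⇒ x = -3

f''(x) = 6*(1 - 6*(x + 3)^2)*exp(-3*(x + 3)^2)
Second-derivative test at each critical point:
  f''(-3) = 6 > 0 → local minimum

Critical points: x = -3 (local minimum)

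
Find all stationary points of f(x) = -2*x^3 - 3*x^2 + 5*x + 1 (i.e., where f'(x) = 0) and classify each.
f'(x) = -6*x^2 - 6*x + 5

Solve f'(x) = 0:
  6*x^2 + 6*x - 5 = 0 has no rational roots; quadratic formula: x = (-6 ± √156)/12.
  ⇒ x = -sqrt(39)/6 - 1/2 ≈ -1.5408, -1/2 + sqrt(39)/6 ≈ 0.5408

f''(x) = -12*x - 6
Second-derivative test at each critical point:
  f''(-1.5408) = 12.4900 > 0 → local minimum
  f''(0.5408) = -12.4900 < 0 → local maximum

Critical points: x = -sqrt(39)/6 - 1/2 ≈ -1.5408 (local minimum); x = -1/2 + sqrt(39)/6 ≈ 0.5408 (local maximum)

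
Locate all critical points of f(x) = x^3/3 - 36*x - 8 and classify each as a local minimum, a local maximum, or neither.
f'(x) = x^2 - 36

Solve f'(x) = 0:
  Factor: x^2 - 36 = (x - 6)*(x + 6) = 0.
  ⇒ x = -6, 6

f''(x) = 2*x
Second-derivative test at each critical point:
  f''(-6) = -12 < 0 → local maximum
  f''(6) = 12 > 0 → local minimum

Critical points: x = -6 (local maximum); x = 6 (local minimum)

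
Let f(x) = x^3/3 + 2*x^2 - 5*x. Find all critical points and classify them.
f'(x) = x^2 + 4*x - 5

Solve f'(x) = 0:
  Factor: x^2 + 4*x - 5 = (x - 1)*(x + 5) = 0.
  ⇒ x = -5, 1

f''(x) = 2*x + 4
Second-derivative test at each critical point:
  f''(-5) = -6 < 0 → local maximum
  f''(1) = 6 > 0 → local minimum

Critical points: x = -5 (local maximum); x = 1 (local minimum)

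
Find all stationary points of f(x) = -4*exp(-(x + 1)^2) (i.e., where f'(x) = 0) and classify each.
f'(x) = 8*(x + 1)*exp(-(x + 1)^2)

Solve f'(x) = 0:
  f'(x) = (8*x + 8)·exp(-(x + 1)^2) and exp(-(x + 1)^2) > 0 for every x, so f'(x) = 0 ⇔ 8*x + 8 = 0.
  Factor: 8*x + 8 = 8*(x + 1) = 0.
  ⇒ x = -1

f''(x) = 8*(1 - 2*(x + 1)^2)*exp(-(x + 1)^2)
Second-derivative test at each critical point:
  f''(-1) = 8 > 0 → local minimum

Critical points: x = -1 (local minimum)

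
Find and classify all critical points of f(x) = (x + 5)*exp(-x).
f'(x) = (-x - 4)*exp(-x)

Solve f'(x) = 0:
  f'(x) = (-x - 4)·exp(-x) and exp(-x) > 0 for every x, so f'(x) = 0 ⇔ -x - 4 = 0.
  -x - 4 = 0.
  ⇒ x = -4

f''(x) = (x + 3)*exp(-x)
Second-derivative test at each critical point:
  f''(-4) = -54.5982 < 0 → local maximum

Critical points: x = -4 (local maximum)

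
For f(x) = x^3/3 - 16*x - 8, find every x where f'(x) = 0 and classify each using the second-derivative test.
f'(x) = x^2 - 16

Solve f'(x) = 0:
  Factor: x^2 - 16 = (x - 4)*(x + 4) = 0.
  ⇒ x = -4, 4

f''(x) = 2*x
Second-derivative test at each critical point:
  f''(-4) = -8 < 0 → local maximum
  f''(4) = 8 > 0 → local minimum

Critical points: x = -4 (local maximum); x = 4 (local minimum)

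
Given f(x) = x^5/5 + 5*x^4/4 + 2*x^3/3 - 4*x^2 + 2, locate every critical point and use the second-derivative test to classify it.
f'(x) = x*(x^3 + 5*x^2 + 2*x - 8)

Solve f'(x) = 0:
  Factor: x^4 + 5*x^3 + 2*x^2 - 8*x = x*(x - 1)*(x + 2)*(x + 4) = 0.
  ⇒ x = -4, -2, 0, 1

f''(x) = 4*x^3 + 15*x^2 + 4*x - 8
Second-derivative test at each critical point:
  f''(-4) = -40 < 0 → local maximum
  f''(-2) = 12 > 0 → local minimum
  f''(0) = -8 < 0 → local maximum
  f''(1) = 15 > 0 → local minimum

Critical points: x = -4 (local maximum); x = -2 (local minimum); x = 0 (local maximum); x = 1 (local minimum)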